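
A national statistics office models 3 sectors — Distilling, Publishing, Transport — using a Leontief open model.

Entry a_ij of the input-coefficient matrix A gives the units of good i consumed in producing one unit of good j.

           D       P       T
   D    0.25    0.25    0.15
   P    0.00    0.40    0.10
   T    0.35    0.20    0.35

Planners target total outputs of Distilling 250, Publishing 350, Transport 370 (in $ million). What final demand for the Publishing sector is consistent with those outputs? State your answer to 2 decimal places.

I − A =
  [   0.75    -0.25    -0.15]
  [   0.00     0.60    -0.10]
  [  -0.35    -0.20     0.65]
d = (I − A) x:
  d_D = (+0.75)·250 + (-0.25)·350 + (-0.15)·370 = 44.50
  d_P = (+0.00)·250 + (+0.60)·350 + (-0.10)·370 = 173.00
  d_T = (-0.35)·250 + (-0.20)·350 + (+0.65)·370 = 83.00

d_P = 173.00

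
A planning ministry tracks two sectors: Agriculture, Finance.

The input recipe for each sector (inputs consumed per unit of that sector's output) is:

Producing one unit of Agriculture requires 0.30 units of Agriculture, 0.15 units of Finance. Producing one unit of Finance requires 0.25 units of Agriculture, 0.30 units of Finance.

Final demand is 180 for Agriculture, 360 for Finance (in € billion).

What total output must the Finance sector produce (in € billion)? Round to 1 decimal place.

I − A =
  [   0.70    -0.25]
  [  -0.15     0.70]
det(I−A) = (0.70)(0.70) − (-0.25)(-0.15) = 0.4525
adj(I−A) = [[0.70, 0.25], [0.15, 0.70]]
(I − A)⁻¹ = adj(I−A) / det(I−A) ≈
  [   1.5470     0.5525]
  [   0.3315     1.5470]
x = (I − A)⁻¹ d = adj(I−A)·d / det(I−A), with det(I−A) = 0.4525:
  x_A = (0.70·180 + 0.25·360) / 0.4525 = 216.00 / 0.4525 ≈ 477.3
  x_F = (0.15·180 + 0.70·360) / 0.4525 = 279.00 / 0.4525 ≈ 616.6

x_F = 616.6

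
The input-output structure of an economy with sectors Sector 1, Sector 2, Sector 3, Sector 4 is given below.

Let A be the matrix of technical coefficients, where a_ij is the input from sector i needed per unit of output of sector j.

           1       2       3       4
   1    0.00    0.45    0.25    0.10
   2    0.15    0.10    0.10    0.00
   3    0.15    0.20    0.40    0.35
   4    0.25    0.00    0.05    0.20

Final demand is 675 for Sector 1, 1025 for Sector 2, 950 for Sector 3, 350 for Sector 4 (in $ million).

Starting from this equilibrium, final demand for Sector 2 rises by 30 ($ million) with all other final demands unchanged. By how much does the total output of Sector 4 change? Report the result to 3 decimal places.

Δx_4 = 9.555

I − A =
  [   1.00    -0.45    -0.25    -0.10]
  [  -0.15     0.90    -0.10     0.00]
  [  -0.15    -0.20     0.60    -0.35]
  [  -0.25     0.00    -0.05     0.80]
Compute the cofactors C_ij = (−1)^(i+j)·(3×3 minor ij) of I−A; the adjugate is their transpose:
adj(I−A) = Cᵀ =
  [ 0.400250   0.249125   0.220500   0.146500]
  [ 0.090125   0.394875   0.108250   0.058625]
  [ 0.210750   0.248375   0.643500   0.307875]
  [ 0.138250   0.093375   0.109125   0.431500]
det(I−A) = Σ_j (I−A)_1j·C_1j = (1.00)(0.400250) + (-0.45)(0.090125) + (-0.25)(0.210750) + (-0.10)(0.138250) = 0.29318125
(I − A)⁻¹ = adj(I−A) / det(I−A) ≈
  [   1.3652     0.8497     0.7521     0.4997]
  [   0.3074     1.3469     0.3692     0.2000]
  [   0.7188     0.8472     2.1949     1.0501]
  [   0.4716     0.3185     0.3722     1.4718]
Δx = (I − A)⁻¹ Δd with Δd having +30 in the Sector 2 component and 0 elsewhere.
So Δx_4 = L_42 · (+30), where L_42 = adj(I−A)_42 / det(I−A) = 0.093375 / 0.29318125.
Δx_4 = 0.093375 × (+30) / 0.29318125 = 2.80125 / 0.29318125 ≈ 9.555.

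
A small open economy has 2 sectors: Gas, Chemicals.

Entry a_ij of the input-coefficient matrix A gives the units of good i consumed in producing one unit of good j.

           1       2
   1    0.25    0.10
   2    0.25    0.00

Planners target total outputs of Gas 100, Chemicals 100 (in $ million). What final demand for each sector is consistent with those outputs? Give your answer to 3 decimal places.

I − A =
  [   0.75    -0.10]
  [  -0.25     1.00]
d = (I − A) x:
  d_1 = (+0.75)·100 + (-0.10)·100 = 65.000
  d_2 = (-0.25)·100 + (+1.00)·100 = 75.000

d_1 = 65.000, d_2 = 75.000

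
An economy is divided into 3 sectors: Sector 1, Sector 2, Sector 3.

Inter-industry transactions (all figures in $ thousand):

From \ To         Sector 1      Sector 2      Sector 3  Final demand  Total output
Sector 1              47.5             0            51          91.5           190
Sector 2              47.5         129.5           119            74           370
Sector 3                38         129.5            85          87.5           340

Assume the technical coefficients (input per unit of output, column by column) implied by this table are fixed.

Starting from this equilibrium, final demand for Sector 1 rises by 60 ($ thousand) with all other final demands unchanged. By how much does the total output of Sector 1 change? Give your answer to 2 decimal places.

Technical coefficients a_ij = z_ij / X_j:
  a_11 = 47.5/190 = 0.25, a_21 = 47.5/190 = 0.25, a_31 = 38/190 = 0.20
  a_12 = 0/370 = 0.00, a_22 = 129.5/370 = 0.35, a_32 = 129.5/370 = 0.35
  a_13 = 51/340 = 0.15, a_23 = 119/340 = 0.35, a_33 = 85/340 = 0.25
I − A =
  [   0.75     0.00    -0.15]
  [  -0.25     0.65    -0.35]
  [  -0.20    -0.35     0.75]
Cofactors of I−A, C_ij = (−1)^(i+j)·(minor ij) (rows/columns in the sector order above):
  C_11 = (0.65)(0.75) − (-0.35)(-0.35) = 0.3650
  C_12 = −[(-0.25)(0.75) − (-0.35)(-0.20)] = 0.2575
  C_13 = (-0.25)(-0.35) − (0.65)(-0.20) = 0.2175
  C_21 = −[(0.00)(0.75) − (-0.15)(-0.35)] = 0.0525
  C_22 = (0.75)(0.75) − (-0.15)(-0.20) = 0.5325
  C_23 = −[(0.75)(-0.35) − (0.00)(-0.20)] = 0.2625
  C_31 = (0.00)(-0.35) − (-0.15)(0.65) = 0.0975
  C_32 = −[(0.75)(-0.35) − (-0.15)(-0.25)] = 0.3000
  C_33 = (0.75)(0.65) − (0.00)(-0.25) = 0.4875
det(I−A) = Σ_j (I−A)_1j·C_1j = (0.75)(0.3650) + (0.00)(0.2575) + (-0.15)(0.2175) = 0.241125
adj(I−A) = Cᵀ =
  [ 0.3650   0.0525   0.0975]
  [ 0.2575   0.5325   0.3000]
  [ 0.2175   0.2625   0.4875]
(I − A)⁻¹ = adj(I−A) / det(I−A) ≈
  [   1.5137     0.2177     0.4044]
  [   1.0679     2.2084     1.2442]
  [   0.9020     1.0886     2.0218]
Δx = (I − A)⁻¹ Δd with Δd having +60 in the Sector 1 component and 0 elsewhere.
So Δx_1 = L_11 · (+60), where L_11 = adj(I−A)_11 / det(I−A) = 0.3650 / 0.241125.
Δx_1 = 0.3650 × (+60) / 0.241125 = 21.90 / 0.241125 ≈ 90.82.

Δx_1 = 90.82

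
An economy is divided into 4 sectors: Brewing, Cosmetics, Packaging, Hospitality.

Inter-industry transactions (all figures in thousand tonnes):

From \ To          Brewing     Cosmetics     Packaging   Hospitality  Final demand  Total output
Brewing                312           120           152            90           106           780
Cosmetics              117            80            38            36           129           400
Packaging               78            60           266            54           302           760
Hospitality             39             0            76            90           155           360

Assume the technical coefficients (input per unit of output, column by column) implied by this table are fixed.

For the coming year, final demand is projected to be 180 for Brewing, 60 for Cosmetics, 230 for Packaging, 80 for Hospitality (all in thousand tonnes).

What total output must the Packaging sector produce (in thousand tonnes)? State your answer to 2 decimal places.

Technical coefficients a_ij = z_ij / X_j:
  a_BB = 312/780 = 0.40, a_CB = 117/780 = 0.15, a_PB = 78/780 = 0.10, a_HB = 39/780 = 0.05
  a_BC = 120/400 = 0.30, a_CC = 80/400 = 0.20, a_PC = 60/400 = 0.15, a_HC = 0/400 = 0.00
  a_BP = 152/760 = 0.20, a_CP = 38/760 = 0.05, a_PP = 266/760 = 0.35, a_HP = 76/760 = 0.10
  a_BH = 90/360 = 0.25, a_CH = 36/360 = 0.10, a_PH = 54/360 = 0.15, a_HH = 90/360 = 0.25
I − A =
  [   0.60    -0.30    -0.20    -0.25]
  [  -0.15     0.80    -0.05    -0.10]
  [  -0.10    -0.15     0.65    -0.15]
  [  -0.05     0.00    -0.10     0.75]
Compute the cofactors C_ij = (−1)^(i+j)·(3×3 minor ij) of I−A; the adjugate is their transpose:
adj(I−A) = Cᵀ =
  [ 0.370875   0.168000   0.154250   0.176875]
  [ 0.079250   0.256375   0.055125   0.071625]
  [ 0.083625   0.090375   0.314750   0.102875]
  [ 0.035875   0.023250   0.052250   0.256250]
det(I−A) = Σ_j (I−A)_1j·C_1j = (0.60)(0.370875) + (-0.30)(0.079250) + (-0.20)(0.083625) + (-0.25)(0.035875) = 0.17305625
(I − A)⁻¹ = adj(I−A) / det(I−A) ≈
  [   2.1431     0.9708     0.8913     1.0221]
  [   0.4579     1.4815     0.3185     0.4139]
  [   0.4832     0.5222     1.8188     0.5945]
  [   0.2073     0.1343     0.3019     1.4807]
x = (I − A)⁻¹ d = adj(I−A)·d / det(I−A), with det(I−A) = 0.17305625:
  x_B = (0.370875·180 + 0.168000·60 + 0.154250·230 + 0.176875·80) / 0.17305625 = 126.465 / 0.17305625 ≈ 730.77
  x_C = (0.079250·180 + 0.256375·60 + 0.055125·230 + 0.071625·80) / 0.17305625 = 48.05625 / 0.17305625 ≈ 277.69
  x_P = (0.083625·180 + 0.090375·60 + 0.314750·230 + 0.102875·80) / 0.17305625 = 101.0975 / 0.17305625 ≈ 584.19
  x_H = (0.035875·180 + 0.023250·60 + 0.052250·230 + 0.256250·80) / 0.17305625 = 40.37 / 0.17305625 ≈ 233.28

x_P = 584.19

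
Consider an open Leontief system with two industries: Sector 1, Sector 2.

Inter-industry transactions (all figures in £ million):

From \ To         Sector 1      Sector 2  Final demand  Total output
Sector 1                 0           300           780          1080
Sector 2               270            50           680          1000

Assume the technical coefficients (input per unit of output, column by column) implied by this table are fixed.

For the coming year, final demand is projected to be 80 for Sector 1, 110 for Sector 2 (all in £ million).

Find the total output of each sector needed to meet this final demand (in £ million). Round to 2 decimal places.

x_1 = 124.57, x_2 = 148.57

Technical coefficients a_ij = z_ij / X_j:
  a_11 = 0/1080 = 0.00, a_21 = 270/1080 = 0.25
  a_12 = 300/1000 = 0.30, a_22 = 50/1000 = 0.05
I − A =
  [   1.00    -0.30]
  [  -0.25     0.95]
det(I−A) = (1.00)(0.95) − (-0.30)(-0.25) = 0.8750
adj(I−A) = [[0.95, 0.30], [0.25, 1.00]]
(I − A)⁻¹ = adj(I−A) / det(I−A) ≈
  [   1.0857     0.3429]
  [   0.2857     1.1429]
x = (I − A)⁻¹ d = adj(I−A)·d / det(I−A), with det(I−A) = 0.8750:
  x_1 = (0.95·80 + 0.30·110) / 0.8750 = 109.00 / 0.8750 ≈ 124.57
  x_2 = (0.25·80 + 1.00·110) / 0.8750 = 130.00 / 0.8750 ≈ 148.57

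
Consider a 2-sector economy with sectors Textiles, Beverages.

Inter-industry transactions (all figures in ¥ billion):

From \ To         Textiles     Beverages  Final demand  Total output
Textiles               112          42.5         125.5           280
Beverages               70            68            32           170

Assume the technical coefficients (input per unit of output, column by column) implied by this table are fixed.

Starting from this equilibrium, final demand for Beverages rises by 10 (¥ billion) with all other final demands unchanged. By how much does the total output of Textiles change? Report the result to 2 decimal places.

Δx_1 = 8.40

Technical coefficients a_ij = z_ij / X_j:
  a_11 = 112/280 = 0.40, a_21 = 70/280 = 0.25
  a_12 = 42.5/170 = 0.25, a_22 = 68/170 = 0.40
I − A =
  [   0.60    -0.25]
  [  -0.25     0.60]
det(I−A) = (0.60)(0.60) − (-0.25)(-0.25) = 0.2975
adj(I−A) = [[0.60, 0.25], [0.25, 0.60]]
(I − A)⁻¹ = adj(I−A) / det(I−A) ≈
  [   2.0168     0.8403]
  [   0.8403     2.0168]
Δx = (I − A)⁻¹ Δd with Δd having +10 in the Beverages component and 0 elsewhere.
So Δx_1 = L_12 · (+10), where L_12 = adj(I−A)_12 / det(I−A) = 0.25 / 0.2975.
Δx_1 = 0.25 × (+10) / 0.2975 = 2.50 / 0.2975 ≈ 8.40.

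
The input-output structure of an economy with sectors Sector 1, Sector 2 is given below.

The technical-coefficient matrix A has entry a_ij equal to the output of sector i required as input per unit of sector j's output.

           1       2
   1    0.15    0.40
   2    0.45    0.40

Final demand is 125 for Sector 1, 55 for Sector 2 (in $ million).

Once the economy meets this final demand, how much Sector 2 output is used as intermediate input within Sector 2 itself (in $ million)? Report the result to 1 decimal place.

I − A =
  [   0.85    -0.40]
  [  -0.45     0.60]
det(I−A) = (0.85)(0.60) − (-0.40)(-0.45) = 0.3300
adj(I−A) = [[0.60, 0.40], [0.45, 0.85]]
(I − A)⁻¹ = adj(I−A) / det(I−A) ≈
  [   1.8182     1.2121]
  [   1.3636     2.5758]
First solve x = (I − A)⁻¹ d = adj(I−A)·d / det(I−A); in particular x_2 = (0.45·125 + 0.85·55) / 0.3300 = 103.00 / 0.3300 ≈ 312.121.
Intermediate flow from 2 to 2: z_22 = a_22 · x_2 = 0.40 × 103.00 / 0.3300 = 41.20 / 0.3300 ≈ 124.8.

z_22 = 124.8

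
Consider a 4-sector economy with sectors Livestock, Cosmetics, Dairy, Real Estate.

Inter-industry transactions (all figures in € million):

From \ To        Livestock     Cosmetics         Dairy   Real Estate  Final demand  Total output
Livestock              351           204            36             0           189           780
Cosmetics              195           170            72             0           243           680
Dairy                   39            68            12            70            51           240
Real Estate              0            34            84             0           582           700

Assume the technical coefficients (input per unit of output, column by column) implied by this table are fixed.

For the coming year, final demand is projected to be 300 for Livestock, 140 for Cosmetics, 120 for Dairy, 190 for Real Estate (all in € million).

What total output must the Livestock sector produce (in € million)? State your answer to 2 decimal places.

x_L = 955.96

Technical coefficients a_ij = z_ij / X_j:
  a_LL = 351/780 = 0.45, a_CL = 195/780 = 0.25, a_DL = 39/780 = 0.05, a_RL = 0/780 = 0.00
  a_LC = 204/680 = 0.30, a_CC = 170/680 = 0.25, a_DC = 68/680 = 0.10, a_RC = 34/680 = 0.05
  a_LD = 36/240 = 0.15, a_CD = 72/240 = 0.30, a_DD = 12/240 = 0.05, a_RD = 84/240 = 0.35
  a_LR = 0/700 = 0.00, a_CR = 0/700 = 0.00, a_DR = 70/700 = 0.10, a_RR = 0/700 = 0.00
I − A =
  [   0.55    -0.30    -0.15     0.00]
  [  -0.25     0.75    -0.30     0.00]
  [  -0.05    -0.10     0.95    -0.10]
  [   0.00    -0.05    -0.35     1.00]
Compute the cofactors C_ij = (−1)^(i+j)·(3×3 minor ij) of I−A; the adjugate is their transpose:
adj(I−A) = Cᵀ =
  [ 0.65475   0.29025   0.20250   0.02025]
  [ 0.24375   0.49575   0.20250   0.02025]
  [ 0.06375   0.07275   0.33750   0.03375]
  [ 0.03450   0.05025   0.12825   0.29025]
det(I−A) = Σ_j (I−A)_1j·C_1j = (0.55)(0.65475) + (-0.30)(0.24375) + (-0.15)(0.06375) + (0.00)(0.03450) = 0.277425
(I − A)⁻¹ = adj(I−A) / det(I−A) ≈
  [   2.3601     1.0462     0.7299     0.0730]
  [   0.8786     1.7870     0.7299     0.0730]
  [   0.2298     0.2622     1.2165     0.1217]
  [   0.1244     0.1811     0.4623     1.0462]
x = (I − A)⁻¹ d = adj(I−A)·d / det(I−A), with det(I−A) = 0.277425:
  x_L = (0.65475·300 + 0.29025·140 + 0.20250·120 + 0.02025·190) / 0.277425 = 265.2075 / 0.277425 ≈ 955.96
  x_C = (0.24375·300 + 0.49575·140 + 0.20250·120 + 0.02025·190) / 0.277425 = 170.6775 / 0.277425 ≈ 615.22
  x_D = (0.06375·300 + 0.07275·140 + 0.33750·120 + 0.03375·190) / 0.277425 = 76.2225 / 0.277425 ≈ 274.75
  x_R = (0.03450·300 + 0.05025·140 + 0.12825·120 + 0.29025·190) / 0.277425 = 87.9225 / 0.277425 ≈ 316.92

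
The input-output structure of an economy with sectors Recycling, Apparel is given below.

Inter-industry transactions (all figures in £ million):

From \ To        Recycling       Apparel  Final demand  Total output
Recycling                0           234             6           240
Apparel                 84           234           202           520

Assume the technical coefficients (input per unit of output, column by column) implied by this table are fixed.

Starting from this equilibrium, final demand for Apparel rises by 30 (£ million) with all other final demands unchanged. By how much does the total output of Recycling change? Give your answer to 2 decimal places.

Δx_R = 34.39

Technical coefficients a_ij = z_ij / X_j:
  a_RR = 0/240 = 0.00, a_AR = 84/240 = 0.35
  a_RA = 234/520 = 0.45, a_AA = 234/520 = 0.45
I − A =
  [   1.00    -0.45]
  [  -0.35     0.55]
det(I−A) = (1.00)(0.55) − (-0.45)(-0.35) = 0.3925
adj(I−A) = [[0.55, 0.45], [0.35, 1.00]]
(I − A)⁻¹ = adj(I−A) / det(I−A) ≈
  [   1.4013     1.1465]
  [   0.8917     2.5478]
Δx = (I − A)⁻¹ Δd with Δd having +30 in the Apparel component and 0 elsewhere.
So Δx_R = L_RA · (+30), where L_RA = adj(I−A)_RA / det(I−A) = 0.45 / 0.3925.
Δx_R = 0.45 × (+30) / 0.3925 = 13.50 / 0.3925 ≈ 34.39.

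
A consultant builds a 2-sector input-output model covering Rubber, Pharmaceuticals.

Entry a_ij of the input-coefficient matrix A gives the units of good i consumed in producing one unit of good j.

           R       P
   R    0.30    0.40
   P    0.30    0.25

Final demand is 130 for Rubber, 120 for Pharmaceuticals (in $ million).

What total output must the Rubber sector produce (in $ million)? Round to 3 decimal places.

I − A =
  [   0.70    -0.40]
  [  -0.30     0.75]
det(I−A) = (0.70)(0.75) − (-0.40)(-0.30) = 0.4050
adj(I−A) = [[0.75, 0.40], [0.30, 0.70]]
(I − A)⁻¹ = adj(I−A) / det(I−A) ≈
  [   1.8519     0.9877]
  [   0.7407     1.7284]
x = (I − A)⁻¹ d = adj(I−A)·d / det(I−A), with det(I−A) = 0.4050:
  x_R = (0.75·130 + 0.40·120) / 0.4050 = 145.50 / 0.4050 ≈ 359.259
  x_P = (0.30·130 + 0.70·120) / 0.4050 = 123.00 / 0.4050 ≈ 303.704

x_R = 359.259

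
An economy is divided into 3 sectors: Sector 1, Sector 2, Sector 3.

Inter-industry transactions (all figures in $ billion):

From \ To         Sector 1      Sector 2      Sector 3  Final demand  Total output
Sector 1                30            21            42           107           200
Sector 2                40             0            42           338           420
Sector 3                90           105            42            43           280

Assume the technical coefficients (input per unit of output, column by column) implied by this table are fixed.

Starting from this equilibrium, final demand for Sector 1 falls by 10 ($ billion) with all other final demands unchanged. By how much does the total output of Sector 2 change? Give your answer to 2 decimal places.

Technical coefficients a_ij = z_ij / X_j:
  a_11 = 30/200 = 0.15, a_21 = 40/200 = 0.20, a_31 = 90/200 = 0.45
  a_12 = 21/420 = 0.05, a_22 = 0/420 = 0.00, a_32 = 105/420 = 0.25
  a_13 = 42/280 = 0.15, a_23 = 42/280 = 0.15, a_33 = 42/280 = 0.15
I − A =
  [   0.85    -0.05    -0.15]
  [  -0.20     1.00    -0.15]
  [  -0.45    -0.25     0.85]
Cofactors of I−A, C_ij = (−1)^(i+j)·(minor ij) (rows/columns in the sector order above):
  C_11 = (1.00)(0.85) − (-0.15)(-0.25) = 0.8125
  C_12 = −[(-0.20)(0.85) − (-0.15)(-0.45)] = 0.2375
  C_13 = (-0.20)(-0.25) − (1.00)(-0.45) = 0.5000
  C_21 = −[(-0.05)(0.85) − (-0.15)(-0.25)] = 0.0800
  C_22 = (0.85)(0.85) − (-0.15)(-0.45) = 0.6550
  C_23 = −[(0.85)(-0.25) − (-0.05)(-0.45)] = 0.2350
  C_31 = (-0.05)(-0.15) − (-0.15)(1.00) = 0.1575
  C_32 = −[(0.85)(-0.15) − (-0.15)(-0.20)] = 0.1575
  C_33 = (0.85)(1.00) − (-0.05)(-0.20) = 0.8400
det(I−A) = Σ_j (I−A)_1j·C_1j = (0.85)(0.8125) + (-0.05)(0.2375) + (-0.15)(0.5000) = 0.60375
adj(I−A) = Cᵀ =
  [ 0.8125   0.0800   0.1575]
  [ 0.2375   0.6550   0.1575]
  [ 0.5000   0.2350   0.8400]
(I − A)⁻¹ = adj(I−A) / det(I−A) ≈
  [   1.3458     0.1325     0.2609]
  [   0.3934     1.0849     0.2609]
  [   0.8282     0.3892     1.3913]
Δx = (I − A)⁻¹ Δd with Δd having -10 in the Sector 1 component and 0 elsewhere.
So Δx_2 = L_21 · (-10), where L_21 = adj(I−A)_21 / det(I−A) = 0.2375 / 0.60375.
Δx_2 = 0.2375 × (-10) / 0.60375 = -2.375 / 0.60375 ≈ -3.93.

Δx_2 = -3.93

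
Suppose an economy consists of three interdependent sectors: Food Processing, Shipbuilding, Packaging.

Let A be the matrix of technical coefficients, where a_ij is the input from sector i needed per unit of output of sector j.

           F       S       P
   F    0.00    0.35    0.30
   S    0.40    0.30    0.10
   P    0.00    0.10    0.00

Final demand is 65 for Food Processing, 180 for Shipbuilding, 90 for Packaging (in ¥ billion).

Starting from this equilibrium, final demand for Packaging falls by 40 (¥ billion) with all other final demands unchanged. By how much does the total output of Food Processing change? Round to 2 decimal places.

Δx_F = -18.22

I − A =
  [   1.00    -0.35    -0.30]
  [  -0.40     0.70    -0.10]
  [   0.00    -0.10     1.00]
Cofactors of I−A, C_ij = (−1)^(i+j)·(minor ij) (rows/columns in the sector order above):
  C_11 = (0.70)(1.00) − (-0.10)(-0.10) = 0.6900
  C_12 = −[(-0.40)(1.00) − (-0.10)(0.00)] = 0.4000
  C_13 = (-0.40)(-0.10) − (0.70)(0.00) = 0.0400
  C_21 = −[(-0.35)(1.00) − (-0.30)(-0.10)] = 0.3800
  C_22 = (1.00)(1.00) − (-0.30)(0.00) = 1.0000
  C_23 = −[(1.00)(-0.10) − (-0.35)(0.00)] = 0.1000
  C_31 = (-0.35)(-0.10) − (-0.30)(0.70) = 0.2450
  C_32 = −[(1.00)(-0.10) − (-0.30)(-0.40)] = 0.2200
  C_33 = (1.00)(0.70) − (-0.35)(-0.40) = 0.5600
det(I−A) = Σ_j (I−A)_1j·C_1j = (1.00)(0.6900) + (-0.35)(0.4000) + (-0.30)(0.0400) = 0.5380
adj(I−A) = Cᵀ =
  [ 0.6900   0.3800   0.2450]
  [ 0.4000   1.0000   0.2200]
  [ 0.0400   0.1000   0.5600]
(I − A)⁻¹ = adj(I−A) / det(I−A) ≈
  [   1.2825     0.7063     0.4554]
  [   0.7435     1.8587     0.4089]
  [   0.0743     0.1859     1.0409]
Δx = (I − A)⁻¹ Δd with Δd having -40 in the Packaging component and 0 elsewhere.
So Δx_F = L_FP · (-40), where L_FP = adj(I−A)_FP / det(I−A) = 0.2450 / 0.5380.
Δx_F = 0.2450 × (-40) / 0.5380 = -9.80 / 0.5380 ≈ -18.22.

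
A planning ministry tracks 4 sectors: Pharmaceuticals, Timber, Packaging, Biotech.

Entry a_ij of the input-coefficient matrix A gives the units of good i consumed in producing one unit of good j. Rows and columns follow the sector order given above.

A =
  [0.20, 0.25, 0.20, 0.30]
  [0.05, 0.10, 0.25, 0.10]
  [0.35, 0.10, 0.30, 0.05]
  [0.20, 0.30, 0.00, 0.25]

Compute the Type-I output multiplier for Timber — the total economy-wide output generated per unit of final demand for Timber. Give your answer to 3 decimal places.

I − A =
  [   0.80    -0.25    -0.20    -0.30]
  [  -0.05     0.90    -0.25    -0.10]
  [  -0.35    -0.10     0.70    -0.05]
  [  -0.20    -0.30     0.00     0.75]
Compute the cofactors C_ij = (−1)^(i+j)·(3×3 minor ij) of I−A; the adjugate is their transpose:
adj(I−A) = Cᵀ =
  [ 0.429000   0.212250   0.198375   0.213125]
  [ 0.108375   0.323500   0.146500   0.096250]
  [ 0.241250   0.165625   0.443125   0.148125]
  [ 0.157750   0.186000   0.111500   0.389375]
det(I−A) = Σ_j (I−A)_1j·C_1j = (0.80)(0.429000) + (-0.25)(0.108375) + (-0.20)(0.241250) + (-0.30)(0.157750) = 0.22053125
(I − A)⁻¹ = adj(I−A) / det(I−A) ≈
  [   1.9453     0.9624     0.8995     0.9664]
  [   0.4914     1.4669     0.6643     0.4364]
  [   1.0939     0.7510     2.0094     0.6717]
  [   0.7153     0.8434     0.5056     1.7656]
The output multiplier for sector j is the column-j sum of the Leontief inverse (I − A)⁻¹ = adj(I−A) / det(I−A).
Column 2 of adj(I−A): (0.212250, 0.323500, 0.165625, 0.186000); det(I−A) = 0.22053125.
m_2 = (0.212250 + 0.323500 + 0.165625 + 0.186000) / 0.22053125 = 0.887375 / 0.22053125 ≈ 4.024.

m_2 = 4.024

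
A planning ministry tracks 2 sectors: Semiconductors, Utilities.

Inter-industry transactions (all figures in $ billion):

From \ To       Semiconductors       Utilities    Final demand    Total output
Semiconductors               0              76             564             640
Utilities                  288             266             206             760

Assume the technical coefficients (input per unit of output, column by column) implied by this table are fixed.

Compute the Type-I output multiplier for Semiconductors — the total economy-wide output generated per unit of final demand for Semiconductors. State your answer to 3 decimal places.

Technical coefficients a_ij = z_ij / X_j:
  a_SS = 0/640 = 0.00, a_US = 288/640 = 0.45
  a_SU = 76/760 = 0.10, a_UU = 266/760 = 0.35
I − A =
  [   1.00    -0.10]
  [  -0.45     0.65]
det(I−A) = (1.00)(0.65) − (-0.10)(-0.45) = 0.6050
adj(I−A) = [[0.65, 0.10], [0.45, 1.00]]
(I − A)⁻¹ = adj(I−A) / det(I−A) ≈
  [   1.0744     0.1653]
  [   0.7438     1.6529]
The output multiplier for sector j is the column-j sum of the Leontief inverse (I − A)⁻¹ = adj(I−A) / det(I−A).
Column S of adj(I−A): (0.65, 0.45); det(I−A) = 0.6050.
m_S = (0.65 + 0.45) / 0.6050 = 1.10 / 0.6050 ≈ 1.818.

m_S = 1.818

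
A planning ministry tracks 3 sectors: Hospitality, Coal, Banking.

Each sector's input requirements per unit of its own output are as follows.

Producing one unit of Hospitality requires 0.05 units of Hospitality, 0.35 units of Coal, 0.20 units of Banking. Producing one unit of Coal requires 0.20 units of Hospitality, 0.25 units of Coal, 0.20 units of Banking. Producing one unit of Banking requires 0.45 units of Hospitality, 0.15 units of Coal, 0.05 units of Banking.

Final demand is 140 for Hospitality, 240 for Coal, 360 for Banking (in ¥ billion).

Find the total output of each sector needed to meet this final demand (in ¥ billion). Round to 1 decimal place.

x_1 = 618.7, x_2 = 741.8, x_3 = 665.4

I − A =
  [   0.95    -0.20    -0.45]
  [  -0.35     0.75    -0.15]
  [  -0.20    -0.20     0.95]
Cofactors of I−A, C_ij = (−1)^(i+j)·(minor ij) (rows/columns in the sector order above):
  C_11 = (0.75)(0.95) − (-0.15)(-0.20) = 0.6825
  C_12 = −[(-0.35)(0.95) − (-0.15)(-0.20)] = 0.3625
  C_13 = (-0.35)(-0.20) − (0.75)(-0.20) = 0.2200
  C_21 = −[(-0.20)(0.95) − (-0.45)(-0.20)] = 0.2800
  C_22 = (0.95)(0.95) − (-0.45)(-0.20) = 0.8125
  C_23 = −[(0.95)(-0.20) − (-0.20)(-0.20)] = 0.2300
  C_31 = (-0.20)(-0.15) − (-0.45)(0.75) = 0.3675
  C_32 = −[(0.95)(-0.15) − (-0.45)(-0.35)] = 0.3000
  C_33 = (0.95)(0.75) − (-0.20)(-0.35) = 0.6425
det(I−A) = Σ_j (I−A)_1j·C_1j = (0.95)(0.6825) + (-0.20)(0.3625) + (-0.45)(0.2200) = 0.476875
adj(I−A) = Cᵀ =
  [ 0.6825   0.2800   0.3675]
  [ 0.3625   0.8125   0.3000]
  [ 0.2200   0.2300   0.6425]
(I − A)⁻¹ = adj(I−A) / det(I−A) ≈
  [   1.4312     0.5872     0.7706]
  [   0.7602     1.7038     0.6291]
  [   0.4613     0.4823     1.3473]
x = (I − A)⁻¹ d = adj(I−A)·d / det(I−A), with det(I−A) = 0.476875:
  x_1 = (0.6825·140 + 0.2800·240 + 0.3675·360) / 0.476875 = 295.05 / 0.476875 ≈ 618.7
  x_2 = (0.3625·140 + 0.8125·240 + 0.3000·360) / 0.476875 = 353.75 / 0.476875 ≈ 741.8
  x_3 = (0.2200·140 + 0.2300·240 + 0.6425·360) / 0.476875 = 317.30 / 0.476875 ≈ 665.4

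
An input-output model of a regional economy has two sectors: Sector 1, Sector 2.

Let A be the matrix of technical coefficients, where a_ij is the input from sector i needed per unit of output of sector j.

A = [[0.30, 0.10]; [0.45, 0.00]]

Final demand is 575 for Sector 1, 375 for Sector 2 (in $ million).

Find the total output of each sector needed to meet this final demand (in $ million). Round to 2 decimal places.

I − A =
  [   0.70    -0.10]
  [  -0.45     1.00]
det(I−A) = (0.70)(1.00) − (-0.10)(-0.45) = 0.6550
adj(I−A) = [[1.00, 0.10], [0.45, 0.70]]
(I − A)⁻¹ = adj(I−A) / det(I−A) ≈
  [   1.5267     0.1527]
  [   0.6870     1.0687]
x = (I − A)⁻¹ d = adj(I−A)·d / det(I−A), with det(I−A) = 0.6550:
  x_1 = (1.00·575 + 0.10·375) / 0.6550 = 612.50 / 0.6550 ≈ 935.11
  x_2 = (0.45·575 + 0.70·375) / 0.6550 = 521.25 / 0.6550 ≈ 795.80

x_1 = 935.11, x_2 = 795.80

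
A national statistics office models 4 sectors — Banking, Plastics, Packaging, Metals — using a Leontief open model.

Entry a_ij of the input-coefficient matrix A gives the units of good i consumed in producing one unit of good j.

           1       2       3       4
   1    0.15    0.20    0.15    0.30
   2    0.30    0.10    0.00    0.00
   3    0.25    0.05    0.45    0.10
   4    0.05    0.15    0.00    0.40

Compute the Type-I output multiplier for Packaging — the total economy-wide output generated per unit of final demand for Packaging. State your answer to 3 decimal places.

I − A =
  [   0.85    -0.20    -0.15    -0.30]
  [  -0.30     0.90     0.00     0.00]
  [  -0.25    -0.05     0.55    -0.10]
  [  -0.05    -0.15     0.00     0.60]
Compute the cofactors C_ij = (−1)^(i+j)·(3×3 minor ij) of I−A; the adjugate is their transpose:
adj(I−A) = Cᵀ =
  [ 0.297000   0.097500   0.081000   0.162000]
  [ 0.099000   0.249000   0.027000   0.054000]
  [ 0.153000   0.079750   0.396000   0.142500]
  [ 0.049500   0.070375   0.013500   0.351750]
det(I−A) = Σ_j (I−A)_1j·C_1j = (0.85)(0.297000) + (-0.20)(0.099000) + (-0.15)(0.153000) + (-0.30)(0.049500) = 0.19485
(I − A)⁻¹ = adj(I−A) / det(I−A) ≈
  [   1.5242     0.5004     0.4157     0.8314]
  [   0.5081     1.2779     0.1386     0.2771]
  [   0.7852     0.4093     2.0323     0.7313]
  [   0.2540     0.3612     0.0693     1.8052]
The output multiplier for sector j is the column-j sum of the Leontief inverse (I − A)⁻¹ = adj(I−A) / det(I−A).
Column 3 of adj(I−A): (0.081000, 0.027000, 0.396000, 0.013500); det(I−A) = 0.19485.
m_3 = (0.081000 + 0.027000 + 0.396000 + 0.013500) / 0.19485 = 0.5175 / 0.19485 ≈ 2.656.

m_3 = 2.656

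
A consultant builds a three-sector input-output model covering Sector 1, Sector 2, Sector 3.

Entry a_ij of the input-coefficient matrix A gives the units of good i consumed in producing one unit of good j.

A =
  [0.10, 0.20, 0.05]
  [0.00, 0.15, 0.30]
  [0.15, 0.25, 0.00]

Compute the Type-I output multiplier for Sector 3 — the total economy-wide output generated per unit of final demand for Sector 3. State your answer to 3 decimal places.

m_3 = 1.668

I − A =
  [   0.90    -0.20    -0.05]
  [   0.00     0.85    -0.30]
  [  -0.15    -0.25     1.00]
Cofactors of I−A, C_ij = (−1)^(i+j)·(minor ij) (rows/columns in the sector order above):
  C_11 = (0.85)(1.00) − (-0.30)(-0.25) = 0.7750
  C_12 = −[(0.00)(1.00) − (-0.30)(-0.15)] = 0.0450
  C_13 = (0.00)(-0.25) − (0.85)(-0.15) = 0.1275
  C_21 = −[(-0.20)(1.00) − (-0.05)(-0.25)] = 0.2125
  C_22 = (0.90)(1.00) − (-0.05)(-0.15) = 0.8925
  C_23 = −[(0.90)(-0.25) − (-0.20)(-0.15)] = 0.2550
  C_31 = (-0.20)(-0.30) − (-0.05)(0.85) = 0.1025
  C_32 = −[(0.90)(-0.30) − (-0.05)(0.00)] = 0.2700
  C_33 = (0.90)(0.85) − (-0.20)(0.00) = 0.7650
det(I−A) = Σ_j (I−A)_1j·C_1j = (0.90)(0.7750) + (-0.20)(0.0450) + (-0.05)(0.1275) = 0.682125
adj(I−A) = Cᵀ =
  [ 0.7750   0.2125   0.1025]
  [ 0.0450   0.8925   0.2700]
  [ 0.1275   0.2550   0.7650]
(I − A)⁻¹ = adj(I−A) / det(I−A) ≈
  [   1.1362     0.3115     0.1503]
  [   0.0660     1.3084     0.3958]
  [   0.1869     0.3738     1.1215]
The output multiplier for sector j is the column-j sum of the Leontief inverse (I − A)⁻¹ = adj(I−A) / det(I−A).
Column 3 of adj(I−A): (0.1025, 0.2700, 0.7650); det(I−A) = 0.682125.
m_3 = (0.1025 + 0.2700 + 0.7650) / 0.682125 = 1.1375 / 0.682125 ≈ 1.668.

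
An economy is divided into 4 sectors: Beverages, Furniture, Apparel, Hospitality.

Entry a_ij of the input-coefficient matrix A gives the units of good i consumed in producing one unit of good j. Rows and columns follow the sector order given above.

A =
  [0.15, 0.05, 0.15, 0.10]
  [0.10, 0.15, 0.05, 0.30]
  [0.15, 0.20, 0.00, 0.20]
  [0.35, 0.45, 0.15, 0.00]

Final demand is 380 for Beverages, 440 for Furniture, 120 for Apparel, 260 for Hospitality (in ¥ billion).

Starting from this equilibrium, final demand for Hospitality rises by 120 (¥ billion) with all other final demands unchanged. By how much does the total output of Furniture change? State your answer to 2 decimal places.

Δx_F = 66.77

I − A =
  [   0.85    -0.05    -0.15    -0.10]
  [  -0.10     0.85    -0.05    -0.30]
  [  -0.15    -0.20     1.00    -0.20]
  [  -0.35    -0.45    -0.15     1.00]
Compute the cofactors C_ij = (−1)^(i+j)·(3×3 minor ij) of I−A; the adjugate is their transpose:
adj(I−A) = Cᵀ =
  [ 0.66600   0.14000   0.12700   0.13400]
  [ 0.21975   0.75425   0.11125   0.27050]
  [ 0.21675   0.25725   0.56325   0.21150]
  [ 0.36450   0.42700   0.17900   0.68650]
det(I−A) = Σ_j (I−A)_1j·C_1j = (0.85)(0.66600) + (-0.05)(0.21975) + (-0.15)(0.21675) + (-0.10)(0.36450) = 0.48615
(I − A)⁻¹ = adj(I−A) / det(I−A) ≈
  [   1.3699     0.2880     0.2612     0.2756]
  [   0.4520     1.5515     0.2288     0.5564]
  [   0.4459     0.5292     1.1586     0.4351]
  [   0.7498     0.8783     0.3682     1.4121]
Δx = (I − A)⁻¹ Δd with Δd having +120 in the Hospitality component and 0 elsewhere.
So Δx_F = L_FH · (+120), where L_FH = adj(I−A)_FH / det(I−A) = 0.27050 / 0.48615.
Δx_F = 0.27050 × (+120) / 0.48615 = 32.46 / 0.48615 ≈ 66.77.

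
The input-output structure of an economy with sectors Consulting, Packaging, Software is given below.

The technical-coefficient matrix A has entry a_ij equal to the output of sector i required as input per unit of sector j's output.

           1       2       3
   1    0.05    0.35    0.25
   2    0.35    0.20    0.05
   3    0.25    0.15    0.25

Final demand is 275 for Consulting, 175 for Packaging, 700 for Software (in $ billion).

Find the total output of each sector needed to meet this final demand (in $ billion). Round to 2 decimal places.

x_1 = 911.25, x_2 = 703.53, x_3 = 1377.79

I − A =
  [   0.95    -0.35    -0.25]
  [  -0.35     0.80    -0.05]
  [  -0.25    -0.15     0.75]
Cofactors of I−A, C_ij = (−1)^(i+j)·(minor ij) (rows/columns in the sector order above):
  C_11 = (0.80)(0.75) − (-0.05)(-0.15) = 0.5925
  C_12 = −[(-0.35)(0.75) − (-0.05)(-0.25)] = 0.2750
  C_13 = (-0.35)(-0.15) − (0.80)(-0.25) = 0.2525
  C_21 = −[(-0.35)(0.75) − (-0.25)(-0.15)] = 0.3000
  C_22 = (0.95)(0.75) − (-0.25)(-0.25) = 0.6500
  C_23 = −[(0.95)(-0.15) − (-0.35)(-0.25)] = 0.2300
  C_31 = (-0.35)(-0.05) − (-0.25)(0.80) = 0.2175
  C_32 = −[(0.95)(-0.05) − (-0.25)(-0.35)] = 0.1350
  C_33 = (0.95)(0.80) − (-0.35)(-0.35) = 0.6375
det(I−A) = Σ_j (I−A)_1j·C_1j = (0.95)(0.5925) + (-0.35)(0.2750) + (-0.25)(0.2525) = 0.4035
adj(I−A) = Cᵀ =
  [ 0.5925   0.3000   0.2175]
  [ 0.2750   0.6500   0.1350]
  [ 0.2525   0.2300   0.6375]
(I − A)⁻¹ = adj(I−A) / det(I−A) ≈
  [   1.4684     0.7435     0.5390]
  [   0.6815     1.6109     0.3346]
  [   0.6258     0.5700     1.5799]
x = (I − A)⁻¹ d = adj(I−A)·d / det(I−A), with det(I−A) = 0.4035:
  x_1 = (0.5925·275 + 0.3000·175 + 0.2175·700) / 0.4035 = 367.6875 / 0.4035 ≈ 911.25
  x_2 = (0.2750·275 + 0.6500·175 + 0.1350·700) / 0.4035 = 283.875 / 0.4035 ≈ 703.53
  x_3 = (0.2525·275 + 0.2300·175 + 0.6375·700) / 0.4035 = 555.9375 / 0.4035 ≈ 1377.79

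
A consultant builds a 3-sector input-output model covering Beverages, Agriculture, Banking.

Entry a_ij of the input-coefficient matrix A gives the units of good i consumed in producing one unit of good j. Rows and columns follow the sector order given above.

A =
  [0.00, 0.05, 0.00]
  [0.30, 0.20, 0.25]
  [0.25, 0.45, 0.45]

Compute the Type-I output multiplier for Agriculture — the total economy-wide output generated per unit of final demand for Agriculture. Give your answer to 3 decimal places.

m_2 = 3.290

I − A =
  [   1.00    -0.05     0.00]
  [  -0.30     0.80    -0.25]
  [  -0.25    -0.45     0.55]
Cofactors of I−A, C_ij = (−1)^(i+j)·(minor ij) (rows/columns in the sector order above):
  C_11 = (0.80)(0.55) − (-0.25)(-0.45) = 0.3275
  C_12 = −[(-0.30)(0.55) − (-0.25)(-0.25)] = 0.2275
  C_13 = (-0.30)(-0.45) − (0.80)(-0.25) = 0.3350
  C_21 = −[(-0.05)(0.55) − (0.00)(-0.45)] = 0.0275
  C_22 = (1.00)(0.55) − (0.00)(-0.25) = 0.5500
  C_23 = −[(1.00)(-0.45) − (-0.05)(-0.25)] = 0.4625
  C_31 = (-0.05)(-0.25) − (0.00)(0.80) = 0.0125
  C_32 = −[(1.00)(-0.25) − (0.00)(-0.30)] = 0.2500
  C_33 = (1.00)(0.80) − (-0.05)(-0.30) = 0.7850
det(I−A) = Σ_j (I−A)_1j·C_1j = (1.00)(0.3275) + (-0.05)(0.2275) + (0.00)(0.3350) = 0.316125
adj(I−A) = Cᵀ =
  [ 0.3275   0.0275   0.0125]
  [ 0.2275   0.5500   0.2500]
  [ 0.3350   0.4625   0.7850]
(I − A)⁻¹ = adj(I−A) / det(I−A) ≈
  [   1.0360     0.0870     0.0395]
  [   0.7197     1.7398     0.7908]
  [   1.0597     1.4630     2.4832]
The output multiplier for sector j is the column-j sum of the Leontief inverse (I − A)⁻¹ = adj(I−A) / det(I−A).
Column 2 of adj(I−A): (0.0275, 0.5500, 0.4625); det(I−A) = 0.316125.
m_2 = (0.0275 + 0.5500 + 0.4625) / 0.316125 = 1.04 / 0.316125 ≈ 3.290.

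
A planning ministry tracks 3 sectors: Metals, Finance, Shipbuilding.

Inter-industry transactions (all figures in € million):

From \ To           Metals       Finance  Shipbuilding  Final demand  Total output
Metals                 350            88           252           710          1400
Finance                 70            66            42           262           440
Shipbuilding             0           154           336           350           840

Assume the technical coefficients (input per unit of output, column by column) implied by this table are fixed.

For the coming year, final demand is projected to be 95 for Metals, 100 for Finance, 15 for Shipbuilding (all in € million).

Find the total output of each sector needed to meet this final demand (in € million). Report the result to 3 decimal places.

x_1 = 204.572, x_2 = 135.812, x_3 = 104.223

Technical coefficients a_ij = z_ij / X_j:
  a_11 = 350/1400 = 0.25, a_21 = 70/1400 = 0.05, a_31 = 0/1400 = 0.00
  a_12 = 88/440 = 0.20, a_22 = 66/440 = 0.15, a_32 = 154/440 = 0.35
  a_13 = 252/840 = 0.30, a_23 = 42/840 = 0.05, a_33 = 336/840 = 0.40
I − A =
  [   0.75    -0.20    -0.30]
  [  -0.05     0.85    -0.05]
  [   0.00    -0.35     0.60]
Cofactors of I−A, C_ij = (−1)^(i+j)·(minor ij) (rows/columns in the sector order above):
  C_11 = (0.85)(0.60) − (-0.05)(-0.35) = 0.4925
  C_12 = −[(-0.05)(0.60) − (-0.05)(0.00)] = 0.0300
  C_13 = (-0.05)(-0.35) − (0.85)(0.00) = 0.0175
  C_21 = −[(-0.20)(0.60) − (-0.30)(-0.35)] = 0.2250
  C_22 = (0.75)(0.60) − (-0.30)(0.00) = 0.4500
  C_23 = −[(0.75)(-0.35) − (-0.20)(0.00)] = 0.2625
  C_31 = (-0.20)(-0.05) − (-0.30)(0.85) = 0.2650
  C_32 = −[(0.75)(-0.05) − (-0.30)(-0.05)] = 0.0525
  C_33 = (0.75)(0.85) − (-0.20)(-0.05) = 0.6275
det(I−A) = Σ_j (I−A)_1j·C_1j = (0.75)(0.4925) + (-0.20)(0.0300) + (-0.30)(0.0175) = 0.358125
adj(I−A) = Cᵀ =
  [ 0.4925   0.2250   0.2650]
  [ 0.0300   0.4500   0.0525]
  [ 0.0175   0.2625   0.6275]
(I − A)⁻¹ = adj(I−A) / det(I−A) ≈
  [   1.3752     0.6283     0.7400]
  [   0.0838     1.2565     0.1466]
  [   0.0489     0.7330     1.7522]
x = (I − A)⁻¹ d = adj(I−A)·d / det(I−A), with det(I−A) = 0.358125:
  x_1 = (0.4925·95 + 0.2250·100 + 0.2650·15) / 0.358125 = 73.2625 / 0.358125 ≈ 204.572
  x_2 = (0.0300·95 + 0.4500·100 + 0.0525·15) / 0.358125 = 48.6375 / 0.358125 ≈ 135.812
  x_3 = (0.0175·95 + 0.2625·100 + 0.6275·15) / 0.358125 = 37.325 / 0.358125 ≈ 104.223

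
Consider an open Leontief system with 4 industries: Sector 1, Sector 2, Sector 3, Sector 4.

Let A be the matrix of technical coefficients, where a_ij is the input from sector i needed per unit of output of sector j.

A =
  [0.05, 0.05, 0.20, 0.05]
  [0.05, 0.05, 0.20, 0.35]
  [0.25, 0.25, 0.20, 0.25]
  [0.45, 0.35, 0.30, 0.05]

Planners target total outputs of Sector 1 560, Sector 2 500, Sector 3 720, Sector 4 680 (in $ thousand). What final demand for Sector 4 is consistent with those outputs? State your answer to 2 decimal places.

I − A =
  [   0.95    -0.05    -0.20    -0.05]
  [  -0.05     0.95    -0.20    -0.35]
  [  -0.25    -0.25     0.80    -0.25]
  [  -0.45    -0.35    -0.30     0.95]
d = (I − A) x:
  d_1 = (+0.95)·560 + (-0.05)·500 + (-0.20)·720 + (-0.05)·680 = 329.00
  d_2 = (-0.05)·560 + (+0.95)·500 + (-0.20)·720 + (-0.35)·680 = 65.00
  d_3 = (-0.25)·560 + (-0.25)·500 + (+0.80)·720 + (-0.25)·680 = 141.00
  d_4 = (-0.45)·560 + (-0.35)·500 + (-0.30)·720 + (+0.95)·680 = 3.00

d_4 = 3.00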